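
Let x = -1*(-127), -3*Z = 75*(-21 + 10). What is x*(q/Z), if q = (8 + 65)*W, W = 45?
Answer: 83439/55 ≈ 1517.1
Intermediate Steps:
Z = 275 (Z = -25*(-21 + 10) = -25*(-11) = -⅓*(-825) = 275)
q = 3285 (q = (8 + 65)*45 = 73*45 = 3285)
x = 127
x*(q/Z) = 127*(3285/275) = 127*(3285*(1/275)) = 127*(657/55) = 83439/55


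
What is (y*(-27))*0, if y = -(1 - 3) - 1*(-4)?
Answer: 0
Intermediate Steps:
y = 6 (y = -1*(-2) + 4 = 2 + 4 = 6)
(y*(-27))*0 = (6*(-27))*0 = -162*0 = 0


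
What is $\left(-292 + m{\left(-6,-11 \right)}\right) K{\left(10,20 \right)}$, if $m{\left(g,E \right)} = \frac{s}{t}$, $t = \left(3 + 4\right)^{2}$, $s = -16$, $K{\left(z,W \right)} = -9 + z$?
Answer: $- \frac{14324}{49} \approx -292.33$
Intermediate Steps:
$t = 49$ ($t = 7^{2} = 49$)
$m{\left(g,E \right)} = - \frac{16}{49}$
$\left(-292 + m{\left(-6,-11 \right)}\right) K{\left(10,20 \right)} = \left(-292 - \frac{16}{49}\right) \left(-9 + 10\right) = \left(- \frac{14324}{49}\right) 1 = - \frac{14324}{49}$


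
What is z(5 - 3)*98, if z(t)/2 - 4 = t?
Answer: 1176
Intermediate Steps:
z(t) = 8 + 2*t
z(5 - 3)*98 = (8 + 2*(5 - 3))*98 = (8 + 2*2)*98 = (8 + 4)*98 = 12*98 = 1176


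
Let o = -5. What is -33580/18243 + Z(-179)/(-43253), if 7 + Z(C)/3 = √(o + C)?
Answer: -207436091/112723497 - 6*I*√46/43253 ≈ -1.8402 - 0.00094084*I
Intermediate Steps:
Z(C) = -21 + 3*√(-5 + C)
-33580/18243 + Z(-179)/(-43253) = -33580/18243 + (-21 + 3*√(-5 - 179))/(-43253) = -33580*1/18243 + (-21 + 3*√(-184))*(-1/43253) = -33580/18243 + (-21 + 3*(2*I*√46))*(-1/43253) = -33580/18243 + (-21 + 6*I*√46)*(-1/43253) = -33580/18243 + (3/6179 - 6*I*√46/43253) = -207436091/112723497 - 6*I*√46/43253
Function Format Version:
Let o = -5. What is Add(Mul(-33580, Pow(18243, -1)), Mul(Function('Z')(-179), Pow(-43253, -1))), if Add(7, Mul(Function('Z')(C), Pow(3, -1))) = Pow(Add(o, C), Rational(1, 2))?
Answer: Add(Rational(-207436091, 112723497), Mul(Rational(-6, 43253), I, Pow(46, Rational(1, 2)))) ≈ Add(-1.8402, Mul(-0.00094084, I))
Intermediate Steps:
Function('Z')(C) = Add(-21, Mul(3, Pow(Add(-5, C), Rational(1, 2))))
Add(Mul(-33580, Pow(18243, -1)), Mul(Function('Z')(-179), Pow(-43253, -1))) = Add(Mul(-33580, Pow(18243, -1)), Mul(Add(-21, Mul(3, Pow(Add(-5, -179), Rational(1, 2)))), Pow(-43253, -1))) = Add(Mul(-33580, Rational(1, 18243)), Mul(Add(-21, Mul(3, Pow(-184, Rational(1, 2)))), Rational(-1, 43253))) = Add(Rational(-33580, 18243), Mul(Add(-21, Mul(3, Mul(2, I, Pow(46, Rational(1, 2))))), Rational(-1, 43253))) = Add(Rational(-33580, 18243), Mul(Add(-21, Mul(6, I, Pow(46, Rational(1, 2)))), Rational(-1, 43253))) = Add(Rational(-33580, 18243), Add(Rational(3, 6179), Mul(Rational(-6, 43253), I, Pow(46, Rational(1, 2))))) = Add(Rational(-207436091, 112723497), Mul(Rational(-6, 43253), I, Pow(46, Rational(1, 2))))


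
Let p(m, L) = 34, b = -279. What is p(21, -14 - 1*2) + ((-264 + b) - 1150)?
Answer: -1659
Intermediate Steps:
p(21, -14 - 1*2) + ((-264 + b) - 1150) = 34 + ((-264 - 279) - 1150) = 34 + (-543 - 1150) = 34 - 1693 = -1659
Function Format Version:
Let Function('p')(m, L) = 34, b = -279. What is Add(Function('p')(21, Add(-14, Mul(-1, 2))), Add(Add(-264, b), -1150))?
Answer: -1659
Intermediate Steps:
Add(Function('p')(21, Add(-14, Mul(-1, 2))), Add(Add(-264, b), -1150)) = Add(34, Add(Add(-264, -279), -1150)) = Add(34, Add(-543, -1150)) = Add(34, -1693) = -1659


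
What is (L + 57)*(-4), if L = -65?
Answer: 32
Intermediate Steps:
(L + 57)*(-4) = (-65 + 57)*(-4) = -8*(-4) = 32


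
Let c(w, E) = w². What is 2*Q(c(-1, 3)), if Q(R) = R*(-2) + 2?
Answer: 0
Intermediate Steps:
Q(R) = 2 - 2*R (Q(R) = -2*R + 2 = 2 - 2*R)
2*Q(c(-1, 3)) = 2*(2 - 2*(-1)²) = 2*(2 - 2*1) = 2*(2 - 2) = 2*0 = 0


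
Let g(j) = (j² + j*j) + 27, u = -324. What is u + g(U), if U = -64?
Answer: 7895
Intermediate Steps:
g(j) = 27 + 2*j² (g(j) = (j² + j²) + 27 = 2*j² + 27 = 27 + 2*j²)
u + g(U) = -324 + (27 + 2*(-64)²) = -324 + (27 + 2*4096) = -324 + (27 + 8192) = -324 + 8219 = 7895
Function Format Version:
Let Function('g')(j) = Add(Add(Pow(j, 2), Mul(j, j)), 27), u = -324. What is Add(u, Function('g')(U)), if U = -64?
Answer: 7895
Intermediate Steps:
Function('g')(j) = Add(27, Mul(2, Pow(j, 2))) (Function('g')(j) = Add(Add(Pow(j, 2), Pow(j, 2)), 27) = Add(Mul(2, Pow(j, 2)), 27) = Add(27, Mul(2, Pow(j, 2))))
Add(u, Function('g')(U)) = Add(-324, Add(27, Mul(2, Pow(-64, 2)))) = Add(-324, Add(27, Mul(2, 4096))) = Add(-324, Add(27, 8192)) = Add(-324, 8219) = 7895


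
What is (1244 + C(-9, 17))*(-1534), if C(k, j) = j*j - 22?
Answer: -2317874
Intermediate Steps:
C(k, j) = -22 + j² (C(k, j) = j² - 22 = -22 + j²)
(1244 + C(-9, 17))*(-1534) = (1244 + (-22 + 17²))*(-1534) = (1244 + (-22 + 289))*(-1534) = (1244 + 267)*(-1534) = 1511*(-1534) = -2317874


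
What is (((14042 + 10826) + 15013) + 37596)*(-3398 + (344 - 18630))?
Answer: -1680011268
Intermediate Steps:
(((14042 + 10826) + 15013) + 37596)*(-3398 + (344 - 18630)) = ((24868 + 15013) + 37596)*(-3398 - 18286) = (39881 + 37596)*(-21684) = 77477*(-21684) = -1680011268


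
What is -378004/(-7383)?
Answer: 378004/7383 ≈ 51.199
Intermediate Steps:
-378004/(-7383) = -378004*(-1)/7383 = -44*(-8591/7383) = 378004/7383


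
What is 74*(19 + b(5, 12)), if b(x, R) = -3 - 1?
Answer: 1110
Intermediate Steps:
b(x, R) = -4
74*(19 + b(5, 12)) = 74*(19 - 4) = 74*15 = 1110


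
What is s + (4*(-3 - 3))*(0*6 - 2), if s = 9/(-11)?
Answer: 519/11 ≈ 47.182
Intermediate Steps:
s = -9/11 (s = 9*(-1/11) = -9/11 ≈ -0.81818)
s + (4*(-3 - 3))*(0*6 - 2) = -9/11 + (4*(-3 - 3))*(0*6 - 2) = -9/11 + (4*(-6))*(0 - 2) = -9/11 - 24*(-2) = -9/11 + 48 = 519/11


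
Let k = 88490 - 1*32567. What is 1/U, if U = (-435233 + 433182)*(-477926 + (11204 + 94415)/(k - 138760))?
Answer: 82837/81199216507731 ≈ 1.0202e-9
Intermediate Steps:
k = 55923 (k = 88490 - 32567 = 55923)
U = 81199216507731/82837 (U = (-435233 + 433182)*(-477926 + (11204 + 94415)/(55923 - 138760)) = -2051*(-477926 + 105619/(-82837)) = -2051*(-477926 + 105619*(-1/82837)) = -2051*(-477926 - 105619/82837) = -2051*(-39590061681/82837) = 81199216507731/82837 ≈ 9.8023e+8)
1/U = 1/(81199216507731/82837) = 82837/81199216507731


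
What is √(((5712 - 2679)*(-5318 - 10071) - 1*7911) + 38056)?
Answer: 2*I*√11661173 ≈ 6829.7*I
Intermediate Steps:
√(((5712 - 2679)*(-5318 - 10071) - 1*7911) + 38056) = √((3033*(-15389) - 7911) + 38056) = √((-46674837 - 7911) + 38056) = √(-46682748 + 38056) = √(-46644692) = 2*I*√11661173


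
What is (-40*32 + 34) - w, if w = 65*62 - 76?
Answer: -5200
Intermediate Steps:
w = 3954 (w = 4030 - 76 = 3954)
(-40*32 + 34) - w = (-40*32 + 34) - 1*3954 = (-1280 + 34) - 3954 = -1246 - 3954 = -5200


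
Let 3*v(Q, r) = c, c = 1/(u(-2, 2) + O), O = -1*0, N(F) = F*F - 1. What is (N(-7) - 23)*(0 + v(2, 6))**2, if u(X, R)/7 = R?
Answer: 25/1764 ≈ 0.014172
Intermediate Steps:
u(X, R) = 7*R
N(F) = -1 + F**2 (N(F) = F**2 - 1 = -1 + F**2)
O = 0
c = 1/14 (c = 1/(7*2 + 0) = 1/(14 + 0) = 1/14 ≈ 0.071429)
v(Q, r) = 1/42 (v(Q, r) = (1/3)*(1/14) = 1/42)
(N(-7) - 23)*(0 + v(2, 6))**2 = ((-1 + (-7)**2) - 23)*(0 + 1/42)**2 = ((-1 + 49) - 23)*(1/42)**2 = (48 - 23)*(1/1764) = 25*(1/1764) = 25/1764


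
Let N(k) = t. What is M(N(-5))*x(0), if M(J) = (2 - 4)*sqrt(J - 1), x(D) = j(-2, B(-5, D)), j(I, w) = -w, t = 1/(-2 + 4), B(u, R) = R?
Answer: 0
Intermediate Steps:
t = 1/2 ≈ 0.50000
N(k) = 1/2
x(D) = -D
M(J) = -2*sqrt(-1 + J)
M(N(-5))*x(0) = (-2*sqrt(-1 + 1/2))*(-1*0) = -I*sqrt(2)*0 = 0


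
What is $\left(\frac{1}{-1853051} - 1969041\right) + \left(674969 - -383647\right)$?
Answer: $- \frac{1687063956676}{1853051} \approx -9.1043 \cdot 10^{5}$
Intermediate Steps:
$\left(\frac{1}{-1853051} - 1969041\right) + \left(674969 - -383647\right) = \left(- \frac{1}{1853051} - 1969041\right) + \left(674969 + 383647\right) = - \frac{3648733394092}{1853051} + 1058616 = - \frac{1687063956676}{1853051}$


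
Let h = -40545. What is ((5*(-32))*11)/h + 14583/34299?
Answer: 14480755/30903399 ≈ 0.46858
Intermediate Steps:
((5*(-32))*11)/h + 14583/34299 = ((5*(-32))*11)/(-40545) + 14583/34299 = -160*11*(-1/40545) + 14583*(1/34299) = -1760*(-1/40545) + 4861/11433 = 352/8109 + 4861/11433 = 14480755/30903399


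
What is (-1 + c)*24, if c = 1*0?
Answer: -24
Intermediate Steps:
c = 0
(-1 + c)*24 = (-1 + 0)*24 = -1*24 = -24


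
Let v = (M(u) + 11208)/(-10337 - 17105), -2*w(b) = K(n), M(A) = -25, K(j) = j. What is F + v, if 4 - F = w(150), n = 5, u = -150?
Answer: 83595/13721 ≈ 6.0925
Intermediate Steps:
w(b) = -5/2 (w(b) = -½*5 = -5/2)
v = -11183/27442 (v = (-25 + 11208)/(-10337 - 17105) = 11183/(-27442) = 11183*(-1/27442) = -11183/27442 ≈ -0.40751)
F = 13/2 (F = 4 - 1*(-5/2) = 4 + 5/2 = 13/2 ≈ 6.5000)
F + v = 13/2 - 11183/27442 = 83595/13721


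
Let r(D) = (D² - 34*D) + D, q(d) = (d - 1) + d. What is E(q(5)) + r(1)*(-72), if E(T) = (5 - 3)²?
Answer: 2308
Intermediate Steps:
q(d) = -1 + 2*d (q(d) = (-1 + d) + d = -1 + 2*d)
r(D) = D² - 33*D
E(T) = 4 (E(T) = 2² = 4)
E(q(5)) + r(1)*(-72) = 4 + (1*(-33 + 1))*(-72) = 4 + (1*(-32))*(-72) = 4 - 32*(-72) = 4 + 2304 = 2308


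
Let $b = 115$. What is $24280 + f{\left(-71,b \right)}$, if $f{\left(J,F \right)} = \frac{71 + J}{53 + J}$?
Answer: $24280$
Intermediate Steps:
$f{\left(J,F \right)} = \frac{71 + J}{53 + J}$
$24280 + f{\left(-71,b \right)} = 24280 + \frac{71 - 71}{53 - 71} = 24280 + \frac{1}{-18} \cdot 0 = 24280 - 0 = 24280 + 0 = 24280$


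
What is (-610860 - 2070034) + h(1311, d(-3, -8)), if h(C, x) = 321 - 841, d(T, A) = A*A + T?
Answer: -2681414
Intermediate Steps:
d(T, A) = T + A² (d(T, A) = A² + T = T + A²)
h(C, x) = -520
(-610860 - 2070034) + h(1311, d(-3, -8)) = (-610860 - 2070034) - 520 = -2680894 - 520 = -2681414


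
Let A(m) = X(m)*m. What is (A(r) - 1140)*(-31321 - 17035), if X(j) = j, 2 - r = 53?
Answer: -70648116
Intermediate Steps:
r = -51 (r = 2 - 1*53 = 2 - 53 = -51)
A(m) = m**2 (A(m) = m*m = m**2)
(A(r) - 1140)*(-31321 - 17035) = ((-51)**2 - 1140)*(-31321 - 17035) = (2601 - 1140)*(-48356) = 1461*(-48356) = -70648116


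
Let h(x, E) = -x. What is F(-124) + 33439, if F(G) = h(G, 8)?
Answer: 33563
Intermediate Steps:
F(G) = -G
F(-124) + 33439 = -1*(-124) + 33439 = 124 + 33439 = 33563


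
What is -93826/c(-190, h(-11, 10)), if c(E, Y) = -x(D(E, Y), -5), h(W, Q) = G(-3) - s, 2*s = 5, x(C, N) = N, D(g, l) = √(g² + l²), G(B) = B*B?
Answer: -93826/5 ≈ -18765.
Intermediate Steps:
G(B) = B²
s = 5/2 (s = (½)*5 = 5/2 ≈ 2.5000)
h(W, Q) = 13/2 (h(W, Q) = (-3)² - 1*5/2 = 9 - 5/2 = 13/2)
c(E, Y) = 5 (c(E, Y) = -1*(-5) = 5)
-93826/c(-190, h(-11, 10)) = -93826/5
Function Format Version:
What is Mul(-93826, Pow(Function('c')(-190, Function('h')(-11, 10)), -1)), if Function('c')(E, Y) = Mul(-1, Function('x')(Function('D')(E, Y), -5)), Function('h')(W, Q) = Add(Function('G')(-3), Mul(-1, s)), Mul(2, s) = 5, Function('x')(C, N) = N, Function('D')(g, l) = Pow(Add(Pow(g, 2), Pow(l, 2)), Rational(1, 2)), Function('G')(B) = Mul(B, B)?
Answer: Rational(-93826, 5) ≈ -18765.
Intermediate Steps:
Function('G')(B) = Pow(B, 2)
s = Rational(5, 2) (s = Mul(Rational(1, 2), 5) = Rational(5, 2) ≈ 2.5000)
Function('h')(W, Q) = Rational(13, 2) (Function('h')(W, Q) = Add(Pow(-3, 2), Mul(-1, Rational(5, 2))) = Add(9, Rational(-5, 2)) = Rational(13, 2))
Function('c')(E, Y) = 5 (Function('c')(E, Y) = Mul(-1, -5) = 5)
Mul(-93826, Pow(Function('c')(-190, Function('h')(-11, 10)), -1)) = Mul(-93826, Pow(5, -1)) = Mul(-93826, Rational(1, 5)) = Rational(-93826, 5)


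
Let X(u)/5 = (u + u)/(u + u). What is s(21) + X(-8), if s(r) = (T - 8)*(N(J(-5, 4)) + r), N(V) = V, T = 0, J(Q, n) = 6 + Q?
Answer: -171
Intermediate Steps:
s(r) = -8 - 8*r (s(r) = (0 - 8)*((6 - 5) + r) = -8*(1 + r) = -8 - 8*r)
X(u) = 5 (X(u) = 5*((u + u)/(u + u)) = 5*((2*u)/((2*u))) = 5*((2*u)*(1/(2*u))) = 5*1 = 5)
s(21) + X(-8) = (-8 - 8*21) + 5 = (-8 - 168) + 5 = -176 + 5 = -171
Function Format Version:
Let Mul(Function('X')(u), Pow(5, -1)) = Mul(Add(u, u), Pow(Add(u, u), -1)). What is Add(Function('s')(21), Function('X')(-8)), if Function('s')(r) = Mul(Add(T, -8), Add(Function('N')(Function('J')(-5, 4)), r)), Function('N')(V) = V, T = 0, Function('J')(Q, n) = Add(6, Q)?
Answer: -171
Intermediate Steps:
Function('s')(r) = Add(-8, Mul(-8, r)) (Function('s')(r) = Mul(Add(0, -8), Add(Add(6, -5), r)) = Mul(-8, Add(1, r)) = Add(-8, Mul(-8, r)))
Function('X')(u) = 5 (Function('X')(u) = Mul(5, Mul(Add(u, u), Pow(Add(u, u), -1))) = Mul(5, Mul(Mul(2, u), Pow(Mul(2, u), -1))) = Mul(5, Mul(Mul(2, u), Mul(Rational(1, 2), Pow(u, -1)))) = Mul(5, 1) = 5)
Add(Function('s')(21), Function('X')(-8)) = Add(Add(-8, Mul(-8, 21)), 5) = Add(Add(-8, -168), 5) = Add(-176, 5) = -171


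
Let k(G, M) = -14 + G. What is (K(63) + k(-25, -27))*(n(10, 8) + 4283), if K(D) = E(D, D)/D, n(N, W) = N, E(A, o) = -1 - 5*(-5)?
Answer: -1160541/7 ≈ -1.6579e+5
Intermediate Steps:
E(A, o) = 24 (E(A, o) = -1 + 25 = 24)
K(D) = 24/D
(K(63) + k(-25, -27))*(n(10, 8) + 4283) = (24/63 + (-14 - 25))*(10 + 4283) = (24*(1/63) - 39)*4293 = (8/21 - 39)*4293 = -811/21*4293 = -1160541/7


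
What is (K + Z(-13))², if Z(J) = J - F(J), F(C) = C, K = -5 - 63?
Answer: 4624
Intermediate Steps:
K = -68
Z(J) = 0 (Z(J) = J - J = 0)
(K + Z(-13))² = (-68 + 0)² = (-68)² = 4624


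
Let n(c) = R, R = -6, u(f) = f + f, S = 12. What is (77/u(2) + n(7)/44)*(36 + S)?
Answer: 10092/11 ≈ 917.45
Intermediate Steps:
u(f) = 2*f
n(c) = -6
(77/u(2) + n(7)/44)*(36 + S) = (77/((2*2)) - 6/44)*(36 + 12) = (77/4 - 6*1/44)*48 = (77*(¼) - 3/22)*48 = (77/4 - 3/22)*48 = (841/44)*48 = 10092/11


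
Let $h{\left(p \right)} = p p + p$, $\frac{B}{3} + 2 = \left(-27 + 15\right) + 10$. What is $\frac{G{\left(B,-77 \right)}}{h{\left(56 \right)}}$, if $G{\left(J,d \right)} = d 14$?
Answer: $- \frac{77}{228} \approx -0.33772$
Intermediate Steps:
$B = -12$ ($B = -6 + 3 \left(\left(-27 + 15\right) + 10\right) = -6 + 3 \left(-12 + 10\right) = -6 + 3 \left(-2\right) = -6 - 6 = -12$)
$G{\left(J,d \right)} = 14 d$
$h{\left(p \right)} = p + p^{2}$ ($h{\left(p \right)} = p^{2} + p = p + p^{2}$)
$\frac{G{\left(B,-77 \right)}}{h{\left(56 \right)}} = \frac{14 \left(-77\right)}{56 \left(1 + 56\right)} = - \frac{1078}{56 \cdot 57} = - \frac{1078}{3192} = \left(-1078\right) \frac{1}{3192} = - \frac{77}{228}$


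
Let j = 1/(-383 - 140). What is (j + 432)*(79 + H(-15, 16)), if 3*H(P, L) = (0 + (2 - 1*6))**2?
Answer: 57161555/1569 ≈ 36432.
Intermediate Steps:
j = -1/523 (j = 1/(-523) = -1/523 ≈ -0.0019120)
H(P, L) = 16/3 (H(P, L) = (0 + (2 - 1*6))**2/3 = (0 + (2 - 6))**2/3 = (0 - 4)**2/3 = (1/3)*(-4)**2 = (1/3)*16 = 16/3)
(j + 432)*(79 + H(-15, 16)) = (-1/523 + 432)*(79 + 16/3) = (225935/523)*(253/3) = 57161555/1569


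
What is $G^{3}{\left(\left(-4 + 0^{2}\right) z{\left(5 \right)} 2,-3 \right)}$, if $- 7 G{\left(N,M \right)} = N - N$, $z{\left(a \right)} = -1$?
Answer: $0$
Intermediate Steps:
$G{\left(N,M \right)} = 0$ ($G{\left(N,M \right)} = - \frac{N - N}{7} = \left(- \frac{1}{7}\right) 0 = 0$)
$G^{3}{\left(\left(-4 + 0^{2}\right) z{\left(5 \right)} 2,-3 \right)} = 0^{3} = 0$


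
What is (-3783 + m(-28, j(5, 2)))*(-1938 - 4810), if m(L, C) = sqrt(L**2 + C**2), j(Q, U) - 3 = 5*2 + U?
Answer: 25527684 - 6748*sqrt(1009) ≈ 2.5313e+7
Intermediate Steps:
j(Q, U) = 13 + U (j(Q, U) = 3 + (5*2 + U) = 3 + (10 + U) = 13 + U)
m(L, C) = sqrt(C**2 + L**2)
(-3783 + m(-28, j(5, 2)))*(-1938 - 4810) = (-3783 + sqrt((13 + 2)**2 + (-28)**2))*(-1938 - 4810) = (-3783 + sqrt(15**2 + 784))*(-6748) = (-3783 + sqrt(225 + 784))*(-6748) = (-3783 + sqrt(1009))*(-6748) = 25527684 - 6748*sqrt(1009)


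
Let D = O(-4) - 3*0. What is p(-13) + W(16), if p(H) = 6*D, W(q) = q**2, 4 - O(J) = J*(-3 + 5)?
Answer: 328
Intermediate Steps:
O(J) = 4 - 2*J (O(J) = 4 - J*(-3 + 5) = 4 - J*2 = 4 - 2*J)
D = 12 (D = (4 - 2*(-4)) - 3*0 = (4 + 8) + 0 = 12 + 0 = 12)
p(H) = 72 (p(H) = 6*12 = 72)
p(-13) + W(16) = 72 + 16**2 = 72 + 256 = 328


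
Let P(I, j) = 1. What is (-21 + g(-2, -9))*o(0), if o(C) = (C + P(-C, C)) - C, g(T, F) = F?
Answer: -30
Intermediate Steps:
o(C) = 1 (o(C) = (C + 1) - C = (1 + C) - C = 1)
(-21 + g(-2, -9))*o(0) = (-21 - 9)*1 = -30*1 = -30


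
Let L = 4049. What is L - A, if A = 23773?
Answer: -19724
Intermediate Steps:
L - A = 4049 - 1*23773 = 4049 - 23773 = -19724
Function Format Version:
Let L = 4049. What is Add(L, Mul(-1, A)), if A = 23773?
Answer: -19724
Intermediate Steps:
Add(L, Mul(-1, A)) = Add(4049, Mul(-1, 23773)) = Add(4049, -23773) = -19724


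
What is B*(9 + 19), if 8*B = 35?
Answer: 245/2 ≈ 122.50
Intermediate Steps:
B = 35/8 (B = (⅛)*35 = 35/8 ≈ 4.3750)
B*(9 + 19) = 35*(9 + 19)/8 = (35/8)*28 = 245/2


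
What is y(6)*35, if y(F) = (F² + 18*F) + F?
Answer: 5250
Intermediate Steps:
y(F) = F² + 19*F
y(6)*35 = (6*(19 + 6))*35 = (6*25)*35 = 150*35 = 5250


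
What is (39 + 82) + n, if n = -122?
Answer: -1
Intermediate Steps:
(39 + 82) + n = (39 + 82) - 122 = 121 - 122 = -1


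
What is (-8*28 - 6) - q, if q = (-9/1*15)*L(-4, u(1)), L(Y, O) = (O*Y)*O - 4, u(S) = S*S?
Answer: -1310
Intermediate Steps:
u(S) = S**2
L(Y, O) = -4 + Y*O**2 (L(Y, O) = Y*O**2 - 4 = -4 + Y*O**2)
q = 1080 (q = (-9/1*15)*(-4 - 4*(1**2)**2) = (-9*1*15)*(-4 - 4*1**2) = (-9*15)*(-4 - 4*1) = -135*(-4 - 4) = -135*(-8) = 1080)
(-8*28 - 6) - q = (-8*28 - 6) - 1*1080 = (-224 - 6) - 1080 = -230 - 1080 = -1310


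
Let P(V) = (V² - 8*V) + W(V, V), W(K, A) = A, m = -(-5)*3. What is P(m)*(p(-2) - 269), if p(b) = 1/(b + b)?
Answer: -32310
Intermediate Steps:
m = 15 (m = -1*(-15) = 15)
p(b) = 1/(2*b)
P(V) = V² - 7*V (P(V) = (V² - 8*V) + V = V² - 7*V)
P(m)*(p(-2) - 269) = (15*(-7 + 15))*((½)/(-2) - 269) = (15*8)*((½)*(-½) - 269) = 120*(-¼ - 269) = 120*(-1077/4) = -32310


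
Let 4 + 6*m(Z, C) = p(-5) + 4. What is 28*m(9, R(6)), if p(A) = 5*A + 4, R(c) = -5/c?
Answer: -98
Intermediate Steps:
p(A) = 4 + 5*A
m(Z, C) = -7/2 (m(Z, C) = -⅔ + ((4 + 5*(-5)) + 4)/6 = -⅔ + ((4 - 25) + 4)/6 = -⅔ + (-21 + 4)/6 = -⅔ + (⅙)*(-17) = -⅔ - 17/6 = -7/2)
28*m(9, R(6)) = 28*(-7/2) = -98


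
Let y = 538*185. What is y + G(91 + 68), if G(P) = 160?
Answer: 99690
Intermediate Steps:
y = 99530
y + G(91 + 68) = 99530 + 160 = 99690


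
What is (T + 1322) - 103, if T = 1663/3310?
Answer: 4036553/3310 ≈ 1219.5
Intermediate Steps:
T = 1663/3310 (T = 1663*(1/3310) = 1663/3310 ≈ 0.50242)
(T + 1322) - 103 = (1663/3310 + 1322) - 103 = 4377483/3310 - 103 = 4036553/3310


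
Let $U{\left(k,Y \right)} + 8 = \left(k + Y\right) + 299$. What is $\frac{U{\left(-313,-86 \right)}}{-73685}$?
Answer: $\frac{108}{73685} \approx 0.0014657$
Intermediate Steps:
$U{\left(k,Y \right)} = 291 + Y + k$ ($U{\left(k,Y \right)} = -8 + \left(\left(k + Y\right) + 299\right) = -8 + \left(\left(Y + k\right) + 299\right) = -8 + \left(299 + Y + k\right) = 291 + Y + k$)
$\frac{U{\left(-313,-86 \right)}}{-73685} = \frac{291 - 86 - 313}{-73685} = \left(-108\right) \left(- \frac{1}{73685}\right) = \frac{108}{73685}$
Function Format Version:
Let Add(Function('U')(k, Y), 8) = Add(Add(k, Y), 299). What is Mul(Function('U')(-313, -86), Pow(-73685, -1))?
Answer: Rational(108, 73685) ≈ 0.0014657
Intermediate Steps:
Function('U')(k, Y) = Add(291, Y, k) (Function('U')(k, Y) = Add(-8, Add(Add(k, Y), 299)) = Add(-8, Add(Add(Y, k), 299)) = Add(-8, Add(299, Y, k)) = Add(291, Y, k))
Mul(Function('U')(-313, -86), Pow(-73685, -1)) = Mul(Add(291, -86, -313), Pow(-73685, -1)) = Mul(-108, Rational(-1, 73685)) = Rational(108, 73685)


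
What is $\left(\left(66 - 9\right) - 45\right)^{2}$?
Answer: $144$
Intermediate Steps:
$\left(\left(66 - 9\right) - 45\right)^{2} = \left(57 - 45\right)^{2} = 12^{2} = 144$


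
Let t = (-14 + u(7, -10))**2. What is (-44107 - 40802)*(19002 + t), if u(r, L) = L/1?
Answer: -1662348402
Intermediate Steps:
u(r, L) = L (u(r, L) = L*1 = L)
t = 576 (t = (-14 - 10)**2 = (-24)**2 = 576)
(-44107 - 40802)*(19002 + t) = (-44107 - 40802)*(19002 + 576) = -84909*19578 = -1662348402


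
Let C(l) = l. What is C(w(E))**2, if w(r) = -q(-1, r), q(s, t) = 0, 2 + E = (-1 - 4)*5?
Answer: 0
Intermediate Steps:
E = -27 (E = -2 + (-1 - 4)*5 = -2 - 5*5 = -2 - 25 = -27)
w(r) = 0 (w(r) = -1*0 = 0)
C(w(E))**2 = 0**2 = 0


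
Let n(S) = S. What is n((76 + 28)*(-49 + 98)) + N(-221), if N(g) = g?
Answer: 4875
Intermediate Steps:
n((76 + 28)*(-49 + 98)) + N(-221) = (76 + 28)*(-49 + 98) - 221 = 104*49 - 221 = 5096 - 221 = 4875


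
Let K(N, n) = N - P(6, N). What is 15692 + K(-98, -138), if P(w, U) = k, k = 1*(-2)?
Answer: 15596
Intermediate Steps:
k = -2
P(w, U) = -2
K(N, n) = 2 + N (K(N, n) = N - 1*(-2) = N + 2 = 2 + N)
15692 + K(-98, -138) = 15692 + (2 - 98) = 15692 - 96 = 15596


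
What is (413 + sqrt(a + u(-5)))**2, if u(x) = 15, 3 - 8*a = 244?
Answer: 1364431/8 + 4543*I*sqrt(2)/2 ≈ 1.7055e+5 + 3212.4*I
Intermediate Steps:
a = -241/8 (a = 3/8 - 1/8*244 = 3/8 - 61/2 = -241/8 ≈ -30.125)
(413 + sqrt(a + u(-5)))**2 = (413 + sqrt(-241/8 + 15))**2 = (413 + sqrt(-121/8))**2 = (413 + 11*I*sqrt(2)/4)**2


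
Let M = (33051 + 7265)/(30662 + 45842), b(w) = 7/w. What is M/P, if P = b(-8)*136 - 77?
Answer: -10079/3748696 ≈ -0.0026887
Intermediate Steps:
M = 10079/19126 (M = 40316/76504 = 40316*(1/76504) = 10079/19126 ≈ 0.52698)
P = -196 (P = (7/(-8))*136 - 77 = (7*(-⅛))*136 - 77 = -7/8*136 - 77 = -119 - 77 = -196)
M/P = (10079/19126)/(-196) = (10079/19126)*(-1/196) = -10079/3748696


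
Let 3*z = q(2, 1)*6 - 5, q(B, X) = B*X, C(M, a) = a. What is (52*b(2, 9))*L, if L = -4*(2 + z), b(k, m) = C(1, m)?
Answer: -8112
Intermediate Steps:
b(k, m) = m
z = 7/3 (z = ((2*1)*6 - 5)/3 = (2*6 - 5)/3 = (12 - 5)/3 = (⅓)*7 = 7/3 ≈ 2.3333)
L = -52/3 (L = -4*(2 + 7/3) = -4*13/3 = -52/3 ≈ -17.333)
(52*b(2, 9))*L = (52*9)*(-52/3) = 468*(-52/3) = -8112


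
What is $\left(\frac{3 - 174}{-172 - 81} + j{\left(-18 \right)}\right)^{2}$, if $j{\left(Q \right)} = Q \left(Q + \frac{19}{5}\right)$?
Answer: $\frac{105098507721}{1600225} \approx 65677.0$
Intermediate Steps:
$j{\left(Q \right)} = Q \left(\frac{19}{5} + Q\right)$ ($j{\left(Q \right)} = Q \left(Q + 19 \cdot \frac{1}{5}\right) = Q \left(Q + \frac{19}{5}\right) = Q \left(\frac{19}{5} + Q\right)$)
$\left(\frac{3 - 174}{-172 - 81} + j{\left(-18 \right)}\right)^{2} = \left(\frac{3 - 174}{-172 - 81} + \frac{1}{5} \left(-18\right) \left(19 + 5 \left(-18\right)\right)\right)^{2} = \left(- \frac{171}{-253} + \frac{1}{5} \left(-18\right) \left(19 - 90\right)\right)^{2} = \left(\left(-171\right) \left(- \frac{1}{253}\right) + \frac{1}{5} \left(-18\right) \left(-71\right)\right)^{2} = \left(\frac{171}{253} + \frac{1278}{5}\right)^{2} = \left(\frac{324189}{1265}\right)^{2} = \frac{105098507721}{1600225}$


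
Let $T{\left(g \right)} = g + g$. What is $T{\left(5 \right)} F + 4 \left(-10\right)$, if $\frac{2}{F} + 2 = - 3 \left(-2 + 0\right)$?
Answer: $-35$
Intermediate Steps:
$T{\left(g \right)} = 2 g$
$F = \frac{1}{2}$ ($F = \frac{2}{-2 - 3 \left(-2 + 0\right)} = \frac{2}{-2 - -6} = \frac{2}{-2 + 6} = \frac{2}{4} = 2 \cdot \frac{1}{4} = \frac{1}{2} \approx 0.5$)
$T{\left(5 \right)} F + 4 \left(-10\right) = 2 \cdot 5 \cdot \frac{1}{2} + 4 \left(-10\right) = 10 \cdot \frac{1}{2} - 40 = 5 - 40 = -35$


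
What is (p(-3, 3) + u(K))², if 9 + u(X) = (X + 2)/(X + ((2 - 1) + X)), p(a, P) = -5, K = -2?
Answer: 196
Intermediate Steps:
u(X) = -9 + (2 + X)/(1 + 2*X) (u(X) = -9 + (X + 2)/(X + ((2 - 1) + X)) = -9 + (2 + X)/(X + (1 + X)) = -9 + (2 + X)/(1 + 2*X))
(p(-3, 3) + u(K))² = (-5 + (-7 - 17*(-2))/(1 + 2*(-2)))² = (-5 + (-7 + 34)/(1 - 4))² = (-5 + 27/(-3))² = (-5 - ⅓*27)² = (-5 - 9)² = (-14)² = 196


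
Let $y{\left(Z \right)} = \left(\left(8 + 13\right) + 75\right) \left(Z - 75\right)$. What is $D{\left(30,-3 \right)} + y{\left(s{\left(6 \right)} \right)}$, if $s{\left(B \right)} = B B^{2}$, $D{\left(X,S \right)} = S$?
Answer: $13533$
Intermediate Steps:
$s{\left(B \right)} = B^{3}$
$y{\left(Z \right)} = -7200 + 96 Z$ ($y{\left(Z \right)} = \left(21 + 75\right) \left(-75 + Z\right) = 96 \left(-75 + Z\right) = -7200 + 96 Z$)
$D{\left(30,-3 \right)} + y{\left(s{\left(6 \right)} \right)} = -3 - \left(7200 - 96 \cdot 6^{3}\right) = -3 + \left(-7200 + 96 \cdot 216\right) = -3 + \left(-7200 + 20736\right) = -3 + 13536 = 13533$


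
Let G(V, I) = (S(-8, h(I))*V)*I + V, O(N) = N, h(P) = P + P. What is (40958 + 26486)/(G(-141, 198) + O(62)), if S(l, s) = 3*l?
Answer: 67444/669953 ≈ 0.10067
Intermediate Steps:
h(P) = 2*P
G(V, I) = V - 24*I*V (G(V, I) = ((3*(-8))*V)*I + V = (-24*V)*I + V = -24*I*V + V = V - 24*I*V)
(40958 + 26486)/(G(-141, 198) + O(62)) = (40958 + 26486)/(-141*(1 - 24*198) + 62) = 67444/(-141*(1 - 4752) + 62) = 67444/(-141*(-4751) + 62) = 67444/(669891 + 62) = 67444/669953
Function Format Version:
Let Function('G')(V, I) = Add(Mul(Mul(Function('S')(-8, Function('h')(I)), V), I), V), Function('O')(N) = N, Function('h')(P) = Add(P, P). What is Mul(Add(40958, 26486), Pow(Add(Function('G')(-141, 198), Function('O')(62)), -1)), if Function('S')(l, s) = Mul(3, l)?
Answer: Rational(67444, 669953) ≈ 0.10067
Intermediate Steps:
Function('h')(P) = Mul(2, P)
Function('G')(V, I) = Add(V, Mul(-24, I, V)) (Function('G')(V, I) = Add(Mul(Mul(Mul(3, -8), V), I), V) = Add(Mul(Mul(-24, V), I), V) = Add(Mul(-24, I, V), V) = Add(V, Mul(-24, I, V)))
Mul(Add(40958, 26486), Pow(Add(Function('G')(-141, 198), Function('O')(62)), -1)) = Mul(Add(40958, 26486), Pow(Add(Mul(-141, Add(1, Mul(-24, 198))), 62), -1)) = Mul(67444, Pow(Add(Mul(-141, Add(1, -4752)), 62), -1)) = Mul(67444, Pow(Add(Mul(-141, -4751), 62), -1)) = Mul(67444, Pow(Add(669891, 62), -1)) = Mul(67444, Pow(669953, -1)) = Mul(67444, Rational(1, 669953)) = Rational(67444, 669953)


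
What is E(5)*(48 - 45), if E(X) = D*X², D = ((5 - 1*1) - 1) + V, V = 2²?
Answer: 525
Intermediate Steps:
V = 4
D = 7 (D = ((5 - 1*1) - 1) + 4 = ((5 - 1) - 1) + 4 = (4 - 1) + 4 = 3 + 4 = 7)
E(X) = 7*X²
E(5)*(48 - 45) = (7*5²)*(48 - 45) = (7*25)*3 = 175*3 = 525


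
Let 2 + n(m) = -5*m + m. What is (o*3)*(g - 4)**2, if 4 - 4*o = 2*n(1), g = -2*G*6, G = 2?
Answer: 9408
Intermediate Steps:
n(m) = -2 - 4*m (n(m) = -2 + (-5*m + m) = -2 - 4*m)
g = -24 (g = -2*2*6 = -4*6 = -24)
o = 4 (o = 1 - (-2 - 4*1)/2 = 1 - (-2 - 4)/2 = 1 - (-6)/2 = 1 - 1/4*(-12) = 1 + 3 = 4)
(o*3)*(g - 4)**2 = (4*3)*(-24 - 4)**2 = 12*(-28)**2 = 12*784 = 9408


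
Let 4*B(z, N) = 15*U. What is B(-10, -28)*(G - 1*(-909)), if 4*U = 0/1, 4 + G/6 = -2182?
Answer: 0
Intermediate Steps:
G = -13116 (G = -24 + 6*(-2182) = -24 - 13092 = -13116)
U = 0 (U = (0/1)/4 = (0*1)/4 = (¼)*0 = 0)
B(z, N) = 0 (B(z, N) = (15*0)/4 = (¼)*0 = 0)
B(-10, -28)*(G - 1*(-909)) = 0*(-13116 - 1*(-909)) = 0*(-13116 + 909) = 0*(-12207) = 0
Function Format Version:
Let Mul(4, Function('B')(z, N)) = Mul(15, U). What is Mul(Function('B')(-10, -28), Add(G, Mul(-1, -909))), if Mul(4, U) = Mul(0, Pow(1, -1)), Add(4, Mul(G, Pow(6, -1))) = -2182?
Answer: 0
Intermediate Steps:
G = -13116 (G = Add(-24, Mul(6, -2182)) = Add(-24, -13092) = -13116)
U = 0 (U = Mul(Rational(1, 4), Mul(0, Pow(1, -1))) = Mul(Rational(1, 4), Mul(0, 1)) = Mul(Rational(1, 4), 0) = 0)
Function('B')(z, N) = 0 (Function('B')(z, N) = Mul(Rational(1, 4), Mul(15, 0)) = Mul(Rational(1, 4), 0) = 0)
Mul(Function('B')(-10, -28), Add(G, Mul(-1, -909))) = Mul(0, Add(-13116, Mul(-1, -909))) = Mul(0, Add(-13116, 909)) = Mul(0, -12207) = 0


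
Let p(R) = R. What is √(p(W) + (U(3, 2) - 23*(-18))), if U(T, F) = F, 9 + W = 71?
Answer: √478 ≈ 21.863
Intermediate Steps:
W = 62 (W = -9 + 71 = 62)
√(p(W) + (U(3, 2) - 23*(-18))) = √(62 + (2 - 23*(-18))) = √(62 + (2 + 414)) = √(62 + 416) = √478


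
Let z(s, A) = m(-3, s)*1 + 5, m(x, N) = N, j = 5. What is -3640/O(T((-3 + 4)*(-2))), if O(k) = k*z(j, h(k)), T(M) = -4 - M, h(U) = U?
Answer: 182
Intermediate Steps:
z(s, A) = 5 + s (z(s, A) = s*1 + 5 = s + 5 = 5 + s)
O(k) = 10*k (O(k) = k*(5 + 5) = k*10 = 10*k)
-3640/O(T((-3 + 4)*(-2))) = -3640*1/(10*(-4 - (-3 + 4)*(-2))) = -3640*1/(10*(-4 - (-2))) = -3640*1/(10*(-4 - 1*(-2))) = -3640*1/(10*(-4 + 2)) = -3640/(10*(-2)) = -3640/(-20) = -3640*(-1/20) = 182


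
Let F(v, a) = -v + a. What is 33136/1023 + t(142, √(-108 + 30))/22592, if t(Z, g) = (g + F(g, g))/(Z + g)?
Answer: 7576666789849/233912665536 + 71*I*√78/228653632 ≈ 32.391 + 2.7424e-6*I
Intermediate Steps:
F(v, a) = a - v
t(Z, g) = g/(Z + g) (t(Z, g) = (g + (g - g))/(Z + g) = (g + 0)/(Z + g) = g/(Z + g))
33136/1023 + t(142, √(-108 + 30))/22592 = 33136/1023 + (√(-108 + 30)/(142 + √(-108 + 30)))/22592 = 33136*(1/1023) + (√(-78)/(142 + √(-78)))*(1/22592) = 33136/1023 + ((I*√78)/(142 + I*√78))*(1/22592) = 33136/1023 + (I*√78/(142 + I*√78))*(1/22592) = 33136/1023 + I*√78/(22592*(142 + I*√78))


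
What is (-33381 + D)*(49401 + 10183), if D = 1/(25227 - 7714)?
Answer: -34832892915968/17513 ≈ -1.9890e+9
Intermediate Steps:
D = 1/17513 ≈ 5.7100e-5
(-33381 + D)*(49401 + 10183) = (-33381 + 1/17513)*(49401 + 10183) = -584601452/17513*59584 = -34832892915968/17513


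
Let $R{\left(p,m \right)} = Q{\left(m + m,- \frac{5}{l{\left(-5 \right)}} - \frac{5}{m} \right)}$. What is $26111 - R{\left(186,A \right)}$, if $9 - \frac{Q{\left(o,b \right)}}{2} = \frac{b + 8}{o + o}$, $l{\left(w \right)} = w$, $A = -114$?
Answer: $\frac{678208225}{25992} \approx 26093.0$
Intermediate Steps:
$Q{\left(o,b \right)} = 18 - \frac{8 + b}{o}$ ($Q{\left(o,b \right)} = 18 - 2 \frac{b + 8}{o + o} = 18 - 2 \frac{8 + b}{2 o} = 18 - \frac{8 + b}{o}$)
$R{\left(p,m \right)} = \frac{-9 + \frac{5}{m} + 36 m}{2 m}$ ($R{\left(p,m \right)} = \frac{-8 - \left(- \frac{5}{-5} - \frac{5}{m}\right) + 18 \left(m + m\right)}{m + m} = \frac{-8 - \left(\left(-5\right) \left(- \frac{1}{5}\right) - \frac{5}{m}\right) + 18 \cdot 2 m}{2 m} = \frac{1}{2 m} \left(-8 - \left(1 - \frac{5}{m}\right) + 36 m\right) = \frac{1}{2 m} \left(-9 + \frac{5}{m} + 36 m\right) = \frac{-9 + \frac{5}{m} + 36 m}{2 m}$)
$26111 - R{\left(186,A \right)} = 26111 - \left(18 - \frac{9}{2 \left(-114\right)} + \frac{5}{2 \cdot 12996}\right) = 26111 - \left(18 - - \frac{3}{76} + \frac{5}{2} \cdot \frac{1}{12996}\right) = 26111 - \left(18 + \frac{3}{76} + \frac{5}{25992}\right) = 26111 - \frac{468887}{25992} = \frac{678208225}{25992}$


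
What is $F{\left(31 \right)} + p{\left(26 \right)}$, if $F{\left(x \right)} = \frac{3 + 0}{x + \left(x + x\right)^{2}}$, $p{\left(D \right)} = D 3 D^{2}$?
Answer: $\frac{204321003}{3875} \approx 52728.0$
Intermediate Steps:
$p{\left(D \right)} = 3 D^{3}$ ($p{\left(D \right)} = 3 D D^{2} = 3 D^{3}$)
$F{\left(x \right)} = \frac{3}{x + 4 x^{2}}$ ($F{\left(x \right)} = \frac{3}{x + \left(2 x\right)^{2}} = \frac{3}{x + 4 x^{2}}$)
$F{\left(31 \right)} + p{\left(26 \right)} = \frac{3}{31 \left(1 + 4 \cdot 31\right)} + 3 \cdot 26^{3} = 3 \cdot \frac{1}{31} \frac{1}{1 + 124} + 3 \cdot 17576 = 3 \cdot \frac{1}{31} \cdot \frac{1}{125} + 52728 = \frac{3}{3875} + 52728 = \frac{204321003}{3875}$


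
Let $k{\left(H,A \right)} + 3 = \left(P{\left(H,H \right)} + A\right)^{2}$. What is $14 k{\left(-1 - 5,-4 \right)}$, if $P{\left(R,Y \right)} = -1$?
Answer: $308$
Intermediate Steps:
$k{\left(H,A \right)} = -3 + \left(-1 + A\right)^{2}$
$14 k{\left(-1 - 5,-4 \right)} = 14 \left(-3 + \left(-1 - 4\right)^{2}\right) = 14 \left(-3 + \left(-5\right)^{2}\right) = 14 \left(-3 + 25\right) = 14 \cdot 22 = 308$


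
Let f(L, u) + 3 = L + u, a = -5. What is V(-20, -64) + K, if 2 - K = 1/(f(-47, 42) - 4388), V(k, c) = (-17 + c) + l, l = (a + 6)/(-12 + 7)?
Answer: -1740811/21980 ≈ -79.200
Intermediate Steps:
l = -⅕ (l = (-5 + 6)/(-12 + 7) = 1/(-5) = 1*(-⅕) = -⅕ ≈ -0.20000)
f(L, u) = -3 + L + u (f(L, u) = -3 + (L + u) = -3 + L + u)
V(k, c) = -86/5 + c (V(k, c) = (-17 + c) - ⅕ = -86/5 + c)
K = 8793/4396 (K = 2 - 1/((-3 - 47 + 42) - 4388) = 2 - 1/(-8 - 4388) = 2 - 1/(-4396) = 2 - 1*(-1/4396) = 2 + 1/4396 = 8793/4396 ≈ 2.0002)
V(-20, -64) + K = (-86/5 - 64) + 8793/4396 = -406/5 + 8793/4396 = -1740811/21980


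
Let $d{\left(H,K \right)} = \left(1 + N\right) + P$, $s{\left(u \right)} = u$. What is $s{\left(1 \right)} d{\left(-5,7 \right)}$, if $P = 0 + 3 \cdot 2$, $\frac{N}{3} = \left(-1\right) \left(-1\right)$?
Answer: $10$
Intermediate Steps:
$N = 3$ ($N = 3 \left(\left(-1\right) \left(-1\right)\right) = 3 \cdot 1 = 3$)
$P = 6$ ($P = 0 + 6 = 6$)
$d{\left(H,K \right)} = 10$ ($d{\left(H,K \right)} = \left(1 + 3\right) + 6 = 4 + 6 = 10$)
$s{\left(1 \right)} d{\left(-5,7 \right)} = 1 \cdot 10 = 10$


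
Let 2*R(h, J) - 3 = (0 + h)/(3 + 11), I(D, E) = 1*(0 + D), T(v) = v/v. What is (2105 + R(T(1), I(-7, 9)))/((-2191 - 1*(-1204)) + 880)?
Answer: -58983/2996 ≈ -19.687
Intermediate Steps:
T(v) = 1
I(D, E) = D (I(D, E) = 1*D = D)
R(h, J) = 3/2 + h/28 (R(h, J) = 3/2 + ((0 + h)/(3 + 11))/2 = 3/2 + (h/14)/2 = 3/2 + h/28)
(2105 + R(T(1), I(-7, 9)))/((-2191 - 1*(-1204)) + 880) = (2105 + (3/2 + (1/28)*1))/((-2191 - 1*(-1204)) + 880) = (2105 + (3/2 + 1/28))/((-2191 + 1204) + 880) = (2105 + 43/28)/(-987 + 880) = (58983/28)/(-107) = (58983/28)*(-1/107) = -58983/2996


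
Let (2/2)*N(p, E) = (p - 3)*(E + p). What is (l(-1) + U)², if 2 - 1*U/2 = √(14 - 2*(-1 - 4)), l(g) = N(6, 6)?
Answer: 1696 - 320*√6 ≈ 912.16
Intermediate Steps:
N(p, E) = (-3 + p)*(E + p) (N(p, E) = (p - 3)*(E + p) = (-3 + p)*(E + p))
l(g) = 36 (l(g) = 6² - 3*6 - 3*6 + 6*6 = 36 - 18 - 18 + 36 = 36)
U = 4 - 4*√6 (U = 4 - 2*√(14 - 2*(-1 - 4)) = 4 - 2*√(14 - 2*(-5)) = 4 - 2*√(14 + 10) = 4 - 4*√6 ≈ -5.7980)
(l(-1) + U)² = (36 + (4 - 4*√6))² = (40 - 4*√6)²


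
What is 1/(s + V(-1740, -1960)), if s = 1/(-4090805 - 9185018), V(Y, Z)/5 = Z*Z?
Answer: 13275823/255002008183999 ≈ 5.2062e-8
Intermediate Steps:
V(Y, Z) = 5*Z² (V(Y, Z) = 5*(Z*Z) = 5*Z²)
s = -1/13275823 (s = 1/(-13275823) = -1/13275823 ≈ -7.5325e-8)
1/(s + V(-1740, -1960)) = 1/(-1/13275823 + 5*(-1960)²) = 1/(-1/13275823 + 5*3841600) = 1/(-1/13275823 + 19208000) = 1/(255002008183999/13275823) = 13275823/255002008183999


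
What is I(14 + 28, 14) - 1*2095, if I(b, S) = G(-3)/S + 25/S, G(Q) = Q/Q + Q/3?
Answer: -29305/14 ≈ -2093.2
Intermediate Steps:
G(Q) = 1 + Q/3 (G(Q) = 1 + Q*(1/3) = 1 + Q/3)
I(b, S) = 25/S (I(b, S) = (1 + (1/3)*(-3))/S + 25/S = (1 - 1)/S + 25/S = 0/S + 25/S = 0 + 25/S = 25/S)
I(14 + 28, 14) - 1*2095 = 25/14 - 1*2095 = 25*(1/14) - 2095 = 25/14 - 2095 = -29305/14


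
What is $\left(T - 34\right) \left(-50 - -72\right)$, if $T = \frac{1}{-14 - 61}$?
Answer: $- \frac{56122}{75} \approx -748.29$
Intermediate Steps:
$T = - \frac{1}{75}$ ($T = \frac{1}{-75} = - \frac{1}{75} \approx -0.013333$)
$\left(T - 34\right) \left(-50 - -72\right) = \left(- \frac{1}{75} - 34\right) \left(-50 - -72\right) = - \frac{2551 \left(-50 + 72\right)}{75} = \left(- \frac{2551}{75}\right) 22 = - \frac{56122}{75}$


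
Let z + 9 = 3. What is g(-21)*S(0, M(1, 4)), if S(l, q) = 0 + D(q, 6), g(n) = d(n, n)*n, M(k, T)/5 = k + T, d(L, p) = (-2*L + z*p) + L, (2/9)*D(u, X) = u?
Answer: -694575/2 ≈ -3.4729e+5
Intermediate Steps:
z = -6 (z = -9 + 3 = -6)
D(u, X) = 9*u/2
d(L, p) = -L - 6*p (d(L, p) = (-2*L - 6*p) + L = (-6*p - 2*L) + L = -L - 6*p)
M(k, T) = 5*T + 5*k (M(k, T) = 5*(k + T) = 5*(T + k) = 5*T + 5*k)
g(n) = -7*n² (g(n) = (-n - 6*n)*n = (-7*n)*n = -7*n²)
S(l, q) = 9*q/2 (S(l, q) = 0 + 9*q/2 = 9*q/2)
g(-21)*S(0, M(1, 4)) = (-7*(-21)²)*(9*(5*4 + 5*1)/2) = (-7*441)*(9*(20 + 5)/2) = -27783*25/2 = -3087*225/2 = -694575/2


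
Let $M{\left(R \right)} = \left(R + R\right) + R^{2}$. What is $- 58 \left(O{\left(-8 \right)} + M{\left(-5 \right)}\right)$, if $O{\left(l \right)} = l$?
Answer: $-406$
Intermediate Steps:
$M{\left(R \right)} = R^{2} + 2 R$ ($M{\left(R \right)} = 2 R + R^{2} = R^{2} + 2 R$)
$- 58 \left(O{\left(-8 \right)} + M{\left(-5 \right)}\right) = - 58 \left(-8 - 5 \left(2 - 5\right)\right) = - 58 \left(-8 - -15\right) = - 58 \left(-8 + 15\right) = \left(-58\right) 7 = -406$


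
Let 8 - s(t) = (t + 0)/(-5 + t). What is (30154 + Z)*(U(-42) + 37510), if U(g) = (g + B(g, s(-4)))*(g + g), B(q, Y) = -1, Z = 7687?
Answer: 1556097602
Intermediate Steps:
s(t) = 8 - t/(-5 + t) (s(t) = 8 - (t + 0)/(-5 + t) = 8 - t/(-5 + t))
U(g) = 2*g*(-1 + g) (U(g) = (g - 1)*(g + g) = (-1 + g)*(2*g) = 2*g*(-1 + g))
(30154 + Z)*(U(-42) + 37510) = (30154 + 7687)*(2*(-42)*(-1 - 42) + 37510) = 37841*(2*(-42)*(-43) + 37510) = 37841*(3612 + 37510) = 37841*41122 = 1556097602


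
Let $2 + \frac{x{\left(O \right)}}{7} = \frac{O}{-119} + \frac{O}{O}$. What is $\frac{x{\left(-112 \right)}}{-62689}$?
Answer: $\frac{7}{1065713} \approx 6.5684 \cdot 10^{-6}$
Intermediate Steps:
$x{\left(O \right)} = -7 - \frac{O}{17}$ ($x{\left(O \right)} = -14 + 7 \left(\frac{O}{-119} + \frac{O}{O}\right) = -14 + 7 \left(O \left(- \frac{1}{119}\right) + 1\right) = -14 + 7 \left(- \frac{O}{119} + 1\right) = -14 + 7 \left(1 - \frac{O}{119}\right) = -14 - \left(-7 + \frac{O}{17}\right) = -7 - \frac{O}{17}$)
$\frac{x{\left(-112 \right)}}{-62689} = \frac{-7 - - \frac{112}{17}}{-62689} = \left(-7 + \frac{112}{17}\right) \left(- \frac{1}{62689}\right) = \left(- \frac{7}{17}\right) \left(- \frac{1}{62689}\right) = \frac{7}{1065713}$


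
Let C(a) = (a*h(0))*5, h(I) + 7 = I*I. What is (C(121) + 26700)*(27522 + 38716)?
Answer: 1488036670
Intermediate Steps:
h(I) = -7 + I**2 (h(I) = -7 + I*I = -7 + I**2)
C(a) = -35*a (C(a) = (a*(-7 + 0**2))*5 = (a*(-7 + 0))*5 = (a*(-7))*5 = -7*a*5 = -35*a)
(C(121) + 26700)*(27522 + 38716) = (-35*121 + 26700)*(27522 + 38716) = (-4235 + 26700)*66238 = 22465*66238 = 1488036670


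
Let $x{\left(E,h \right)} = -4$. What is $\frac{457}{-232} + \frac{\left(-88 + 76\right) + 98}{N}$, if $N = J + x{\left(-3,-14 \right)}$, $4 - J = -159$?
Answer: $- \frac{52711}{36888} \approx -1.4289$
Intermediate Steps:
$J = 163$ ($J = 4 - -159 = 4 + 159 = 163$)
$N = 159$ ($N = 163 - 4 = 159$)
$\frac{457}{-232} + \frac{\left(-88 + 76\right) + 98}{N} = \frac{457}{-232} + \frac{\left(-88 + 76\right) + 98}{159} = 457 \left(- \frac{1}{232}\right) + \left(-12 + 98\right) \frac{1}{159} = - \frac{457}{232} + 86 \cdot \frac{1}{159} = - \frac{457}{232} + \frac{86}{159} = - \frac{52711}{36888}$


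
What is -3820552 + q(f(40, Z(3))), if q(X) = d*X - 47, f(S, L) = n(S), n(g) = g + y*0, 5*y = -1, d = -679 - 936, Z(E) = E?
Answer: -3885199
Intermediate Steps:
d = -1615
y = -⅕ (y = (⅕)*(-1) = -⅕ ≈ -0.20000)
n(g) = g (n(g) = g - ⅕*0 = g + 0 = g)
f(S, L) = S
q(X) = -47 - 1615*X (q(X) = -1615*X - 47 = -47 - 1615*X)
-3820552 + q(f(40, Z(3))) = -3820552 + (-47 - 1615*40) = -3820552 + (-47 - 64600) = -3820552 - 64647 = -3885199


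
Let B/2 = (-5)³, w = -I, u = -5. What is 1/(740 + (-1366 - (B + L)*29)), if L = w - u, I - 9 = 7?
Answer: 1/6943 ≈ 0.00014403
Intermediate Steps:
I = 16 (I = 9 + 7 = 16)
w = -16 (w = -1*16 = -16)
L = -11 (L = -16 - 1*(-5) = -16 + 5 = -11)
B = -250 (B = 2*(-5)³ = 2*(-125) = -250)
1/(740 + (-1366 - (B + L)*29)) = 1/(740 + (-1366 - (-250 - 11)*29)) = 1/(740 + (-1366 - (-261)*29)) = 1/(740 + (-1366 - 1*(-7569))) = 1/(740 + (-1366 + 7569)) = 1/(740 + 6203) = 1/6943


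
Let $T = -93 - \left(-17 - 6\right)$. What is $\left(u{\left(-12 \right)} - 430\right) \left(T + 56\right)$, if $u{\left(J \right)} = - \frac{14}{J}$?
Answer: $\frac{18011}{3} \approx 6003.7$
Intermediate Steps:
$T = -70$ ($T = -93 - -23 = -93 + 23 = -70$)
$\left(u{\left(-12 \right)} - 430\right) \left(T + 56\right) = \left(- \frac{14}{-12} - 430\right) \left(-70 + 56\right) = \left(\left(-14\right) \left(- \frac{1}{12}\right) - 430\right) \left(-14\right) = \left(\frac{7}{6} - 430\right) \left(-14\right) = \left(- \frac{2573}{6}\right) \left(-14\right) = \frac{18011}{3}$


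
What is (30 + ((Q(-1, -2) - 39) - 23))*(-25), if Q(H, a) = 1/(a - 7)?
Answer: 7225/9 ≈ 802.78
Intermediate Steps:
Q(H, a) = 1/(-7 + a)
(30 + ((Q(-1, -2) - 39) - 23))*(-25) = (30 + ((1/(-7 - 2) - 39) - 23))*(-25) = (30 + ((1/(-9) - 39) - 23))*(-25) = (30 + ((-⅑ - 39) - 23))*(-25) = (30 + (-352/9 - 23))*(-25) = (30 - 559/9)*(-25) = -289/9*(-25) = 7225/9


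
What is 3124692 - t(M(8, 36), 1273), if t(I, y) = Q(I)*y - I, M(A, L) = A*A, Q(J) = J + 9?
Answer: 3031827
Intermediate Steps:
Q(J) = 9 + J
M(A, L) = A**2
t(I, y) = -I + y*(9 + I) (t(I, y) = (9 + I)*y - I = y*(9 + I) - I = -I + y*(9 + I))
3124692 - t(M(8, 36), 1273) = 3124692 - (-1*8**2 + 1273*(9 + 8**2)) = 3124692 - (-1*64 + 1273*(9 + 64)) = 3124692 - (-64 + 1273*73) = 3124692 - (-64 + 92929) = 3124692 - 1*92865 = 3124692 - 92865 = 3031827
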